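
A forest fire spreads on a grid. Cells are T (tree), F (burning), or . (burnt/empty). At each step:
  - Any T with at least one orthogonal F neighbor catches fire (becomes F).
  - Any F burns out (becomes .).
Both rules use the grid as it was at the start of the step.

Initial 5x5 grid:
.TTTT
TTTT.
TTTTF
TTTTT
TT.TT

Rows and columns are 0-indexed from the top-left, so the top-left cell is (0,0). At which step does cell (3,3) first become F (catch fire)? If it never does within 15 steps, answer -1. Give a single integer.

Step 1: cell (3,3)='T' (+2 fires, +1 burnt)
Step 2: cell (3,3)='F' (+4 fires, +2 burnt)
  -> target ignites at step 2
Step 3: cell (3,3)='.' (+5 fires, +4 burnt)
Step 4: cell (3,3)='.' (+5 fires, +5 burnt)
Step 5: cell (3,3)='.' (+4 fires, +5 burnt)
Step 6: cell (3,3)='.' (+1 fires, +4 burnt)
Step 7: cell (3,3)='.' (+0 fires, +1 burnt)
  fire out at step 7

2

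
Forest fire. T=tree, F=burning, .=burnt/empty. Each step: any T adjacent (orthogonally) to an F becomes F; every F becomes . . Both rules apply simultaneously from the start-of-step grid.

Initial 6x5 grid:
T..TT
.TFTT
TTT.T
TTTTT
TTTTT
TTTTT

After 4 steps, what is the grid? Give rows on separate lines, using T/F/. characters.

Step 1: 3 trees catch fire, 1 burn out
  T..TT
  .F.FT
  TTF.T
  TTTTT
  TTTTT
  TTTTT
Step 2: 4 trees catch fire, 3 burn out
  T..FT
  ....F
  TF..T
  TTFTT
  TTTTT
  TTTTT
Step 3: 6 trees catch fire, 4 burn out
  T...F
  .....
  F...F
  TF.FT
  TTFTT
  TTTTT
Step 4: 5 trees catch fire, 6 burn out
  T....
  .....
  .....
  F...F
  TF.FT
  TTFTT

T....
.....
.....
F...F
TF.FT
TTFTT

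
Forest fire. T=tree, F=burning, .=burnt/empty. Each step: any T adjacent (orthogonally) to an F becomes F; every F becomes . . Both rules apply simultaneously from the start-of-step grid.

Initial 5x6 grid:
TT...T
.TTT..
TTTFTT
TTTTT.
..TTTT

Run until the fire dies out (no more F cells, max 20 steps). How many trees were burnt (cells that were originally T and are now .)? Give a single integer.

Answer: 19

Derivation:
Step 1: +4 fires, +1 burnt (F count now 4)
Step 2: +6 fires, +4 burnt (F count now 6)
Step 3: +5 fires, +6 burnt (F count now 5)
Step 4: +3 fires, +5 burnt (F count now 3)
Step 5: +1 fires, +3 burnt (F count now 1)
Step 6: +0 fires, +1 burnt (F count now 0)
Fire out after step 6
Initially T: 20, now '.': 29
Total burnt (originally-T cells now '.'): 19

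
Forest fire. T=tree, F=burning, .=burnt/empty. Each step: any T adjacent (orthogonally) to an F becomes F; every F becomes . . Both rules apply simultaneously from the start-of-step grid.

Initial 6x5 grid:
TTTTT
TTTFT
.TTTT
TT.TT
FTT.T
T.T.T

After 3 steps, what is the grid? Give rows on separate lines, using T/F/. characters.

Step 1: 7 trees catch fire, 2 burn out
  TTTFT
  TTF.F
  .TTFT
  FT.TT
  .FT.T
  F.T.T
Step 2: 8 trees catch fire, 7 burn out
  TTF.F
  TF...
  .TF.F
  .F.FT
  ..F.T
  ..T.T
Step 3: 5 trees catch fire, 8 burn out
  TF...
  F....
  .F...
  ....F
  ....T
  ..F.T

TF...
F....
.F...
....F
....T
..F.T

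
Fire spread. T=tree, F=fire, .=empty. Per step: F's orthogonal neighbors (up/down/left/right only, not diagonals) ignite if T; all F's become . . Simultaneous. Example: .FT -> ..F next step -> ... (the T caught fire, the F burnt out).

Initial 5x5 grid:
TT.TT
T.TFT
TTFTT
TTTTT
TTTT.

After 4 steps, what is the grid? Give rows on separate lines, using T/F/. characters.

Step 1: 6 trees catch fire, 2 burn out
  TT.FT
  T.F.F
  TF.FT
  TTFTT
  TTTT.
Step 2: 6 trees catch fire, 6 burn out
  TT..F
  T....
  F...F
  TF.FT
  TTFT.
Step 3: 5 trees catch fire, 6 burn out
  TT...
  F....
  .....
  F...F
  TF.F.
Step 4: 2 trees catch fire, 5 burn out
  FT...
  .....
  .....
  .....
  F....

FT...
.....
.....
.....
F....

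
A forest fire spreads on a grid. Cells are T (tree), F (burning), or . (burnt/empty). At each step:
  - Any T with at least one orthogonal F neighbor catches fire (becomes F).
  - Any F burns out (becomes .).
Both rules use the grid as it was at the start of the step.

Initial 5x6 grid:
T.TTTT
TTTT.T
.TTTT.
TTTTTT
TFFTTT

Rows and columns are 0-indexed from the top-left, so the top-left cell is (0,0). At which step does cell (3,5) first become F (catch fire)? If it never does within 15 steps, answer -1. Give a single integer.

Step 1: cell (3,5)='T' (+4 fires, +2 burnt)
Step 2: cell (3,5)='T' (+5 fires, +4 burnt)
Step 3: cell (3,5)='T' (+5 fires, +5 burnt)
Step 4: cell (3,5)='F' (+5 fires, +5 burnt)
  -> target ignites at step 4
Step 5: cell (3,5)='.' (+2 fires, +5 burnt)
Step 6: cell (3,5)='.' (+1 fires, +2 burnt)
Step 7: cell (3,5)='.' (+1 fires, +1 burnt)
Step 8: cell (3,5)='.' (+1 fires, +1 burnt)
Step 9: cell (3,5)='.' (+0 fires, +1 burnt)
  fire out at step 9

4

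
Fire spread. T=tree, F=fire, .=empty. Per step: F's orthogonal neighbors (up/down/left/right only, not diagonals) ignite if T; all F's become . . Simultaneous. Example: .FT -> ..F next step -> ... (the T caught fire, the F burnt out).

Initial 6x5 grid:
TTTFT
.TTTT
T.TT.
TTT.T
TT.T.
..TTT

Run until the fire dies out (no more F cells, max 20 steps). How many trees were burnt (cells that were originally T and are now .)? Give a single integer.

Answer: 16

Derivation:
Step 1: +3 fires, +1 burnt (F count now 3)
Step 2: +4 fires, +3 burnt (F count now 4)
Step 3: +3 fires, +4 burnt (F count now 3)
Step 4: +1 fires, +3 burnt (F count now 1)
Step 5: +1 fires, +1 burnt (F count now 1)
Step 6: +2 fires, +1 burnt (F count now 2)
Step 7: +2 fires, +2 burnt (F count now 2)
Step 8: +0 fires, +2 burnt (F count now 0)
Fire out after step 8
Initially T: 21, now '.': 25
Total burnt (originally-T cells now '.'): 16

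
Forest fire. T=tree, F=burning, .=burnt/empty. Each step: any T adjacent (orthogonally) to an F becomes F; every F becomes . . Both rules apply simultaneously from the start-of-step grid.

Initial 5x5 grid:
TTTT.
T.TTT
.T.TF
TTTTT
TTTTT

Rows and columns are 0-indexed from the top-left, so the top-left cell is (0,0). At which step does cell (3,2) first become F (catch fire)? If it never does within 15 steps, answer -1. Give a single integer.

Step 1: cell (3,2)='T' (+3 fires, +1 burnt)
Step 2: cell (3,2)='T' (+3 fires, +3 burnt)
Step 3: cell (3,2)='F' (+4 fires, +3 burnt)
  -> target ignites at step 3
Step 4: cell (3,2)='.' (+3 fires, +4 burnt)
Step 5: cell (3,2)='.' (+4 fires, +3 burnt)
Step 6: cell (3,2)='.' (+2 fires, +4 burnt)
Step 7: cell (3,2)='.' (+1 fires, +2 burnt)
Step 8: cell (3,2)='.' (+0 fires, +1 burnt)
  fire out at step 8

3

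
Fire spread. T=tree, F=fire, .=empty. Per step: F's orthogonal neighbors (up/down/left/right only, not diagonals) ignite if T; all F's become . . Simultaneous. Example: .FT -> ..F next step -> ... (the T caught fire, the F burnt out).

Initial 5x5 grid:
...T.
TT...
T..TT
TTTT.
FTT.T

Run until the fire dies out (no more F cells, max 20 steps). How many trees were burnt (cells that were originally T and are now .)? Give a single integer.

Answer: 11

Derivation:
Step 1: +2 fires, +1 burnt (F count now 2)
Step 2: +3 fires, +2 burnt (F count now 3)
Step 3: +2 fires, +3 burnt (F count now 2)
Step 4: +2 fires, +2 burnt (F count now 2)
Step 5: +1 fires, +2 burnt (F count now 1)
Step 6: +1 fires, +1 burnt (F count now 1)
Step 7: +0 fires, +1 burnt (F count now 0)
Fire out after step 7
Initially T: 13, now '.': 23
Total burnt (originally-T cells now '.'): 11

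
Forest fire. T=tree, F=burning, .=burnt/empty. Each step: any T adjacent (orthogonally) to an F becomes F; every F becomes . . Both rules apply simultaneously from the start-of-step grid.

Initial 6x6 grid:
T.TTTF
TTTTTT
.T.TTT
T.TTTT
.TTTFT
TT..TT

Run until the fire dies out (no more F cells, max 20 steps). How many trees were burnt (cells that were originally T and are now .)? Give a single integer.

Step 1: +6 fires, +2 burnt (F count now 6)
Step 2: +8 fires, +6 burnt (F count now 8)
Step 3: +5 fires, +8 burnt (F count now 5)
Step 4: +2 fires, +5 burnt (F count now 2)
Step 5: +2 fires, +2 burnt (F count now 2)
Step 6: +2 fires, +2 burnt (F count now 2)
Step 7: +1 fires, +2 burnt (F count now 1)
Step 8: +0 fires, +1 burnt (F count now 0)
Fire out after step 8
Initially T: 27, now '.': 35
Total burnt (originally-T cells now '.'): 26

Answer: 26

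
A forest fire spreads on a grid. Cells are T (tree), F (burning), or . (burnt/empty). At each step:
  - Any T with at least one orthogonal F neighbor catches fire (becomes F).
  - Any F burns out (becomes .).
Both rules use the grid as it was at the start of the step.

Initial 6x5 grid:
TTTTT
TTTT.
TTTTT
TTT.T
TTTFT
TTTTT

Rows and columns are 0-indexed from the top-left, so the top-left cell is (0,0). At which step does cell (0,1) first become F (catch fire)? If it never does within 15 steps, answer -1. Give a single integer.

Step 1: cell (0,1)='T' (+3 fires, +1 burnt)
Step 2: cell (0,1)='T' (+5 fires, +3 burnt)
Step 3: cell (0,1)='T' (+5 fires, +5 burnt)
Step 4: cell (0,1)='T' (+5 fires, +5 burnt)
Step 5: cell (0,1)='T' (+4 fires, +5 burnt)
Step 6: cell (0,1)='F' (+3 fires, +4 burnt)
  -> target ignites at step 6
Step 7: cell (0,1)='.' (+2 fires, +3 burnt)
Step 8: cell (0,1)='.' (+0 fires, +2 burnt)
  fire out at step 8

6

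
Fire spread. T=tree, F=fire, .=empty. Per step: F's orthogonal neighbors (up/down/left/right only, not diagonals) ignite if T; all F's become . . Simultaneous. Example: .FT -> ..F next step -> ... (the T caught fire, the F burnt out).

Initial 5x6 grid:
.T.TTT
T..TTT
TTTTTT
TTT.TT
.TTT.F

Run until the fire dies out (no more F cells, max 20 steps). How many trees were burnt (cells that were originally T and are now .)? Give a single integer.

Step 1: +1 fires, +1 burnt (F count now 1)
Step 2: +2 fires, +1 burnt (F count now 2)
Step 3: +2 fires, +2 burnt (F count now 2)
Step 4: +3 fires, +2 burnt (F count now 3)
Step 5: +3 fires, +3 burnt (F count now 3)
Step 6: +3 fires, +3 burnt (F count now 3)
Step 7: +3 fires, +3 burnt (F count now 3)
Step 8: +4 fires, +3 burnt (F count now 4)
Step 9: +0 fires, +4 burnt (F count now 0)
Fire out after step 9
Initially T: 22, now '.': 29
Total burnt (originally-T cells now '.'): 21

Answer: 21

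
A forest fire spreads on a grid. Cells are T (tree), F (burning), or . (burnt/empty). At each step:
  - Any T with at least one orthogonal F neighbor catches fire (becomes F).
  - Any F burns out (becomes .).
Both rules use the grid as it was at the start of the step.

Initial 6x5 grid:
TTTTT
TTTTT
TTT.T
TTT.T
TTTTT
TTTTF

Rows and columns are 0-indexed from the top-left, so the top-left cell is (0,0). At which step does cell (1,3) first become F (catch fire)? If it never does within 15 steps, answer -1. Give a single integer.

Step 1: cell (1,3)='T' (+2 fires, +1 burnt)
Step 2: cell (1,3)='T' (+3 fires, +2 burnt)
Step 3: cell (1,3)='T' (+3 fires, +3 burnt)
Step 4: cell (1,3)='T' (+4 fires, +3 burnt)
Step 5: cell (1,3)='F' (+5 fires, +4 burnt)
  -> target ignites at step 5
Step 6: cell (1,3)='.' (+4 fires, +5 burnt)
Step 7: cell (1,3)='.' (+3 fires, +4 burnt)
Step 8: cell (1,3)='.' (+2 fires, +3 burnt)
Step 9: cell (1,3)='.' (+1 fires, +2 burnt)
Step 10: cell (1,3)='.' (+0 fires, +1 burnt)
  fire out at step 10

5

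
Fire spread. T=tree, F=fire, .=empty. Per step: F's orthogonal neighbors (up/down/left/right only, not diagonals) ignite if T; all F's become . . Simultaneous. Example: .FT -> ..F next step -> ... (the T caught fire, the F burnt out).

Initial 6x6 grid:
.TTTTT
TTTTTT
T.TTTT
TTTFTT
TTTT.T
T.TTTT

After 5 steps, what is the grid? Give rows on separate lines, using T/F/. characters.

Step 1: 4 trees catch fire, 1 burn out
  .TTTTT
  TTTTTT
  T.TFTT
  TTF.FT
  TTTF.T
  T.TTTT
Step 2: 7 trees catch fire, 4 burn out
  .TTTTT
  TTTFTT
  T.F.FT
  TF...F
  TTF..T
  T.TFTT
Step 3: 9 trees catch fire, 7 burn out
  .TTFTT
  TTF.FT
  T....F
  F.....
  TF...F
  T.F.FT
Step 4: 7 trees catch fire, 9 burn out
  .TF.FT
  TF...F
  F.....
  ......
  F.....
  T....F
Step 5: 4 trees catch fire, 7 burn out
  .F...F
  F.....
  ......
  ......
  ......
  F.....

.F...F
F.....
......
......
......
F.....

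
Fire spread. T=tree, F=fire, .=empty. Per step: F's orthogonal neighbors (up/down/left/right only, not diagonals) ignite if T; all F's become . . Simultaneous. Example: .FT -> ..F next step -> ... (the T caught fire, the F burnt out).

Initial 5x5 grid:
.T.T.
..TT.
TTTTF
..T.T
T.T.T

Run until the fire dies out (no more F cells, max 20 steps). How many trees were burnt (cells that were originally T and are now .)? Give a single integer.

Step 1: +2 fires, +1 burnt (F count now 2)
Step 2: +3 fires, +2 burnt (F count now 3)
Step 3: +4 fires, +3 burnt (F count now 4)
Step 4: +2 fires, +4 burnt (F count now 2)
Step 5: +0 fires, +2 burnt (F count now 0)
Fire out after step 5
Initially T: 13, now '.': 23
Total burnt (originally-T cells now '.'): 11

Answer: 11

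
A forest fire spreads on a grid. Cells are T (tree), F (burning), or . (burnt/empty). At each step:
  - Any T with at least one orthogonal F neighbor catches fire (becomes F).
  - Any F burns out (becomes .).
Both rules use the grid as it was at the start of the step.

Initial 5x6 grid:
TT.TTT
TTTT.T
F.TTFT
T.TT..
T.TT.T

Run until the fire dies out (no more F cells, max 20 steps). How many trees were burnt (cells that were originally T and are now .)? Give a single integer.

Answer: 19

Derivation:
Step 1: +4 fires, +2 burnt (F count now 4)
Step 2: +7 fires, +4 burnt (F count now 7)
Step 3: +6 fires, +7 burnt (F count now 6)
Step 4: +2 fires, +6 burnt (F count now 2)
Step 5: +0 fires, +2 burnt (F count now 0)
Fire out after step 5
Initially T: 20, now '.': 29
Total burnt (originally-T cells now '.'): 19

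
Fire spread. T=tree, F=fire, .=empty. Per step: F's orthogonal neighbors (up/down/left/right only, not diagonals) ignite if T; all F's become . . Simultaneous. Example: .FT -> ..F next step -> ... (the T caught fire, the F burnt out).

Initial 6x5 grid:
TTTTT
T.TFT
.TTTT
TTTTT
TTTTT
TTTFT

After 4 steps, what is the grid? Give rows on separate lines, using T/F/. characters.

Step 1: 7 trees catch fire, 2 burn out
  TTTFT
  T.F.F
  .TTFT
  TTTTT
  TTTFT
  TTF.F
Step 2: 8 trees catch fire, 7 burn out
  TTF.F
  T....
  .TF.F
  TTTFT
  TTF.F
  TF...
Step 3: 6 trees catch fire, 8 burn out
  TF...
  T....
  .F...
  TTF.F
  TF...
  F....
Step 4: 3 trees catch fire, 6 burn out
  F....
  T....
  .....
  TF...
  F....
  .....

F....
T....
.....
TF...
F....
.....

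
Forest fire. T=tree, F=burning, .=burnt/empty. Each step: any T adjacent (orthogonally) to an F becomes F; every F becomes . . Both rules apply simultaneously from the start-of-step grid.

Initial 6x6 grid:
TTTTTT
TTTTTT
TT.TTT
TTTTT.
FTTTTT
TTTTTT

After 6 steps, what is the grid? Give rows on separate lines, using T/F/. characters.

Step 1: 3 trees catch fire, 1 burn out
  TTTTTT
  TTTTTT
  TT.TTT
  FTTTT.
  .FTTTT
  FTTTTT
Step 2: 4 trees catch fire, 3 burn out
  TTTTTT
  TTTTTT
  FT.TTT
  .FTTT.
  ..FTTT
  .FTTTT
Step 3: 5 trees catch fire, 4 burn out
  TTTTTT
  FTTTTT
  .F.TTT
  ..FTT.
  ...FTT
  ..FTTT
Step 4: 5 trees catch fire, 5 burn out
  FTTTTT
  .FTTTT
  ...TTT
  ...FT.
  ....FT
  ...FTT
Step 5: 6 trees catch fire, 5 burn out
  .FTTTT
  ..FTTT
  ...FTT
  ....F.
  .....F
  ....FT
Step 6: 4 trees catch fire, 6 burn out
  ..FTTT
  ...FTT
  ....FT
  ......
  ......
  .....F

..FTTT
...FTT
....FT
......
......
.....F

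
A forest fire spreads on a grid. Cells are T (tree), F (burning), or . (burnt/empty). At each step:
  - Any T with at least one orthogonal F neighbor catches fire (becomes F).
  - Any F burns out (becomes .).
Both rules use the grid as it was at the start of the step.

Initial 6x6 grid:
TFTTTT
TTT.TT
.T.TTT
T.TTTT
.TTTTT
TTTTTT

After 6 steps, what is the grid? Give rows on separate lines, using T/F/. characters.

Step 1: 3 trees catch fire, 1 burn out
  F.FTTT
  TFT.TT
  .T.TTT
  T.TTTT
  .TTTTT
  TTTTTT
Step 2: 4 trees catch fire, 3 burn out
  ...FTT
  F.F.TT
  .F.TTT
  T.TTTT
  .TTTTT
  TTTTTT
Step 3: 1 trees catch fire, 4 burn out
  ....FT
  ....TT
  ...TTT
  T.TTTT
  .TTTTT
  TTTTTT
Step 4: 2 trees catch fire, 1 burn out
  .....F
  ....FT
  ...TTT
  T.TTTT
  .TTTTT
  TTTTTT
Step 5: 2 trees catch fire, 2 burn out
  ......
  .....F
  ...TFT
  T.TTTT
  .TTTTT
  TTTTTT
Step 6: 3 trees catch fire, 2 burn out
  ......
  ......
  ...F.F
  T.TTFT
  .TTTTT
  TTTTTT

......
......
...F.F
T.TTFT
.TTTTT
TTTTTT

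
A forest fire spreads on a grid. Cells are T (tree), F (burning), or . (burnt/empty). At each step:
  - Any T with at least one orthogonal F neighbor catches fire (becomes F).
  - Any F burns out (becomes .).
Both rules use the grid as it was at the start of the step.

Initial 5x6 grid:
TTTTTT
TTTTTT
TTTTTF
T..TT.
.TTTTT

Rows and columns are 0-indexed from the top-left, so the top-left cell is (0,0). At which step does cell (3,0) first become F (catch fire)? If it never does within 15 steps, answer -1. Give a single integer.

Step 1: cell (3,0)='T' (+2 fires, +1 burnt)
Step 2: cell (3,0)='T' (+4 fires, +2 burnt)
Step 3: cell (3,0)='T' (+5 fires, +4 burnt)
Step 4: cell (3,0)='T' (+5 fires, +5 burnt)
Step 5: cell (3,0)='T' (+4 fires, +5 burnt)
Step 6: cell (3,0)='F' (+4 fires, +4 burnt)
  -> target ignites at step 6
Step 7: cell (3,0)='.' (+1 fires, +4 burnt)
Step 8: cell (3,0)='.' (+0 fires, +1 burnt)
  fire out at step 8

6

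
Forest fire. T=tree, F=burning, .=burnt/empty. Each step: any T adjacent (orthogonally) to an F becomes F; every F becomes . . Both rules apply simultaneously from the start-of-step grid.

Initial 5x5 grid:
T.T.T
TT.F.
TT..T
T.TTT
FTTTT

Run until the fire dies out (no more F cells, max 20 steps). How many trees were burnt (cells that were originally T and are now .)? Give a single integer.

Answer: 14

Derivation:
Step 1: +2 fires, +2 burnt (F count now 2)
Step 2: +2 fires, +2 burnt (F count now 2)
Step 3: +4 fires, +2 burnt (F count now 4)
Step 4: +4 fires, +4 burnt (F count now 4)
Step 5: +1 fires, +4 burnt (F count now 1)
Step 6: +1 fires, +1 burnt (F count now 1)
Step 7: +0 fires, +1 burnt (F count now 0)
Fire out after step 7
Initially T: 16, now '.': 23
Total burnt (originally-T cells now '.'): 14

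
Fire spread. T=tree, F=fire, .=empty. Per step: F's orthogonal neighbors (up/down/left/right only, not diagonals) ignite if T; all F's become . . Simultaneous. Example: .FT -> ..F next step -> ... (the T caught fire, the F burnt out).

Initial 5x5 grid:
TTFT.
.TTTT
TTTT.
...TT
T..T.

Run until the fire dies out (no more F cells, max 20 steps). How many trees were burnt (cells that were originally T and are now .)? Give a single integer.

Step 1: +3 fires, +1 burnt (F count now 3)
Step 2: +4 fires, +3 burnt (F count now 4)
Step 3: +3 fires, +4 burnt (F count now 3)
Step 4: +2 fires, +3 burnt (F count now 2)
Step 5: +2 fires, +2 burnt (F count now 2)
Step 6: +0 fires, +2 burnt (F count now 0)
Fire out after step 6
Initially T: 15, now '.': 24
Total burnt (originally-T cells now '.'): 14

Answer: 14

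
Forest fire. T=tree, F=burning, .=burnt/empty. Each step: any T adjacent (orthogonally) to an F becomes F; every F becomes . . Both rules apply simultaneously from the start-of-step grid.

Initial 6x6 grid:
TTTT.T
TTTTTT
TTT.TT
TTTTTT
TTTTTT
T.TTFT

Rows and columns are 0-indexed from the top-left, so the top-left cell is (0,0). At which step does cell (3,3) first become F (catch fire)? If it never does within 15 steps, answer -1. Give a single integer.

Step 1: cell (3,3)='T' (+3 fires, +1 burnt)
Step 2: cell (3,3)='T' (+4 fires, +3 burnt)
Step 3: cell (3,3)='F' (+4 fires, +4 burnt)
  -> target ignites at step 3
Step 4: cell (3,3)='.' (+4 fires, +4 burnt)
Step 5: cell (3,3)='.' (+5 fires, +4 burnt)
Step 6: cell (3,3)='.' (+6 fires, +5 burnt)
Step 7: cell (3,3)='.' (+3 fires, +6 burnt)
Step 8: cell (3,3)='.' (+2 fires, +3 burnt)
Step 9: cell (3,3)='.' (+1 fires, +2 burnt)
Step 10: cell (3,3)='.' (+0 fires, +1 burnt)
  fire out at step 10

3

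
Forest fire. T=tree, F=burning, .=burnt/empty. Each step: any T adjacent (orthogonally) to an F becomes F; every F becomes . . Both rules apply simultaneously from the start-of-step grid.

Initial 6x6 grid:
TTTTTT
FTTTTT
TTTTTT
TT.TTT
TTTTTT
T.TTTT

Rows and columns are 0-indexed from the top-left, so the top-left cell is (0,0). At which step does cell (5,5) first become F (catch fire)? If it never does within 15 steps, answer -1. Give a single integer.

Step 1: cell (5,5)='T' (+3 fires, +1 burnt)
Step 2: cell (5,5)='T' (+4 fires, +3 burnt)
Step 3: cell (5,5)='T' (+5 fires, +4 burnt)
Step 4: cell (5,5)='T' (+5 fires, +5 burnt)
Step 5: cell (5,5)='T' (+5 fires, +5 burnt)
Step 6: cell (5,5)='T' (+5 fires, +5 burnt)
Step 7: cell (5,5)='T' (+3 fires, +5 burnt)
Step 8: cell (5,5)='T' (+2 fires, +3 burnt)
Step 9: cell (5,5)='F' (+1 fires, +2 burnt)
  -> target ignites at step 9
Step 10: cell (5,5)='.' (+0 fires, +1 burnt)
  fire out at step 10

9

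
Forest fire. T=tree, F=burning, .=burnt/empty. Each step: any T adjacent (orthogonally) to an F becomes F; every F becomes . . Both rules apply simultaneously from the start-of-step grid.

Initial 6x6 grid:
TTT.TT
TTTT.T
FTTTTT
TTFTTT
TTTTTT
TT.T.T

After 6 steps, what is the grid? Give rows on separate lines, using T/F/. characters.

Step 1: 7 trees catch fire, 2 burn out
  TTT.TT
  FTTT.T
  .FFTTT
  FF.FTT
  TTFTTT
  TT.T.T
Step 2: 8 trees catch fire, 7 burn out
  FTT.TT
  .FFT.T
  ...FTT
  ....FT
  FF.FTT
  TT.T.T
Step 3: 9 trees catch fire, 8 burn out
  .FF.TT
  ...F.T
  ....FT
  .....F
  ....FT
  FF.F.T
Step 4: 2 trees catch fire, 9 burn out
  ....TT
  .....T
  .....F
  ......
  .....F
  .....T
Step 5: 2 trees catch fire, 2 burn out
  ....TT
  .....F
  ......
  ......
  ......
  .....F
Step 6: 1 trees catch fire, 2 burn out
  ....TF
  ......
  ......
  ......
  ......
  ......

....TF
......
......
......
......
......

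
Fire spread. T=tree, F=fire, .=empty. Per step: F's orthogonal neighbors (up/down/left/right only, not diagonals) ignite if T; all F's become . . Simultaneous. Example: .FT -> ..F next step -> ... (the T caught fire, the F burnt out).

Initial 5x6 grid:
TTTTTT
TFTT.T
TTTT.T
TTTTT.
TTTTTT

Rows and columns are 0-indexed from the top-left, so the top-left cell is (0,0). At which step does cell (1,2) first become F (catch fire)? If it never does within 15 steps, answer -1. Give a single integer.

Step 1: cell (1,2)='F' (+4 fires, +1 burnt)
  -> target ignites at step 1
Step 2: cell (1,2)='.' (+6 fires, +4 burnt)
Step 3: cell (1,2)='.' (+5 fires, +6 burnt)
Step 4: cell (1,2)='.' (+4 fires, +5 burnt)
Step 5: cell (1,2)='.' (+3 fires, +4 burnt)
Step 6: cell (1,2)='.' (+2 fires, +3 burnt)
Step 7: cell (1,2)='.' (+2 fires, +2 burnt)
Step 8: cell (1,2)='.' (+0 fires, +2 burnt)
  fire out at step 8

1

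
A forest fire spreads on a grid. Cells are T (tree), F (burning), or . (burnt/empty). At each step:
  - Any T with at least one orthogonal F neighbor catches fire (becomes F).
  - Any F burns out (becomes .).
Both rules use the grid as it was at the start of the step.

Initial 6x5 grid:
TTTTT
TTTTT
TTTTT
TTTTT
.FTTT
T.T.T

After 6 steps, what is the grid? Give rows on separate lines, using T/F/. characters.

Step 1: 2 trees catch fire, 1 burn out
  TTTTT
  TTTTT
  TTTTT
  TFTTT
  ..FTT
  T.T.T
Step 2: 5 trees catch fire, 2 burn out
  TTTTT
  TTTTT
  TFTTT
  F.FTT
  ...FT
  T.F.T
Step 3: 5 trees catch fire, 5 burn out
  TTTTT
  TFTTT
  F.FTT
  ...FT
  ....F
  T...T
Step 4: 6 trees catch fire, 5 burn out
  TFTTT
  F.FTT
  ...FT
  ....F
  .....
  T...F
Step 5: 4 trees catch fire, 6 burn out
  F.FTT
  ...FT
  ....F
  .....
  .....
  T....
Step 6: 2 trees catch fire, 4 burn out
  ...FT
  ....F
  .....
  .....
  .....
  T....

...FT
....F
.....
.....
.....
T....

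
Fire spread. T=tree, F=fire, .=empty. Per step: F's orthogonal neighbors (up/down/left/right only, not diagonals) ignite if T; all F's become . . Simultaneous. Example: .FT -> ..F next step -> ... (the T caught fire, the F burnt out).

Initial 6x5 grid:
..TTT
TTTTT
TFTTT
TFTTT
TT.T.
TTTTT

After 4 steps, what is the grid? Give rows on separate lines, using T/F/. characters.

Step 1: 6 trees catch fire, 2 burn out
  ..TTT
  TFTTT
  F.FTT
  F.FTT
  TF.T.
  TTTTT
Step 2: 6 trees catch fire, 6 burn out
  ..TTT
  F.FTT
  ...FT
  ...FT
  F..T.
  TFTTT
Step 3: 7 trees catch fire, 6 burn out
  ..FTT
  ...FT
  ....F
  ....F
  ...F.
  F.FTT
Step 4: 3 trees catch fire, 7 burn out
  ...FT
  ....F
  .....
  .....
  .....
  ...FT

...FT
....F
.....
.....
.....
...FT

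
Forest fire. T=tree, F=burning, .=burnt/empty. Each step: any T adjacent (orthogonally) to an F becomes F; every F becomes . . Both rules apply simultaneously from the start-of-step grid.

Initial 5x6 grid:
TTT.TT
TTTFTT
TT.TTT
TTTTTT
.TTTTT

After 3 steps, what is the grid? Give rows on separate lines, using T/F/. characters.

Step 1: 3 trees catch fire, 1 burn out
  TTT.TT
  TTF.FT
  TT.FTT
  TTTTTT
  .TTTTT
Step 2: 6 trees catch fire, 3 burn out
  TTF.FT
  TF...F
  TT..FT
  TTTFTT
  .TTTTT
Step 3: 8 trees catch fire, 6 burn out
  TF...F
  F.....
  TF...F
  TTF.FT
  .TTFTT

TF...F
F.....
TF...F
TTF.FT
.TTFTT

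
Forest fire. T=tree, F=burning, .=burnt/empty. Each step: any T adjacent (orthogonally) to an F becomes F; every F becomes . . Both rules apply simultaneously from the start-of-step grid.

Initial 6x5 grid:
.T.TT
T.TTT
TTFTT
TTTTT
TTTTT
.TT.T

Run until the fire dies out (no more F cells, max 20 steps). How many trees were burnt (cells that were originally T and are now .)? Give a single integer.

Step 1: +4 fires, +1 burnt (F count now 4)
Step 2: +6 fires, +4 burnt (F count now 6)
Step 3: +8 fires, +6 burnt (F count now 8)
Step 4: +4 fires, +8 burnt (F count now 4)
Step 5: +1 fires, +4 burnt (F count now 1)
Step 6: +0 fires, +1 burnt (F count now 0)
Fire out after step 6
Initially T: 24, now '.': 29
Total burnt (originally-T cells now '.'): 23

Answer: 23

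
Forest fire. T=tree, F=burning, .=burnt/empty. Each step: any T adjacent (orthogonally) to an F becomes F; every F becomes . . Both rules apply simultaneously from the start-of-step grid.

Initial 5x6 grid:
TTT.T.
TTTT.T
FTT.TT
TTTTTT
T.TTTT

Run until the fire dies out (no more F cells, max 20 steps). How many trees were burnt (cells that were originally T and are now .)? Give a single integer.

Step 1: +3 fires, +1 burnt (F count now 3)
Step 2: +5 fires, +3 burnt (F count now 5)
Step 3: +3 fires, +5 burnt (F count now 3)
Step 4: +4 fires, +3 burnt (F count now 4)
Step 5: +2 fires, +4 burnt (F count now 2)
Step 6: +3 fires, +2 burnt (F count now 3)
Step 7: +2 fires, +3 burnt (F count now 2)
Step 8: +1 fires, +2 burnt (F count now 1)
Step 9: +0 fires, +1 burnt (F count now 0)
Fire out after step 9
Initially T: 24, now '.': 29
Total burnt (originally-T cells now '.'): 23

Answer: 23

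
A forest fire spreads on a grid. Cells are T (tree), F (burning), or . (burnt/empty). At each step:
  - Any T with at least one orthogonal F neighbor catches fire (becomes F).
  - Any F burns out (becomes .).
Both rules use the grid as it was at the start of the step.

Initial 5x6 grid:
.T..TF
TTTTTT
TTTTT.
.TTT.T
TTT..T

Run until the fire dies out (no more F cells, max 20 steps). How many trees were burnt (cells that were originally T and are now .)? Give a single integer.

Step 1: +2 fires, +1 burnt (F count now 2)
Step 2: +1 fires, +2 burnt (F count now 1)
Step 3: +2 fires, +1 burnt (F count now 2)
Step 4: +2 fires, +2 burnt (F count now 2)
Step 5: +3 fires, +2 burnt (F count now 3)
Step 6: +4 fires, +3 burnt (F count now 4)
Step 7: +3 fires, +4 burnt (F count now 3)
Step 8: +1 fires, +3 burnt (F count now 1)
Step 9: +1 fires, +1 burnt (F count now 1)
Step 10: +0 fires, +1 burnt (F count now 0)
Fire out after step 10
Initially T: 21, now '.': 28
Total burnt (originally-T cells now '.'): 19

Answer: 19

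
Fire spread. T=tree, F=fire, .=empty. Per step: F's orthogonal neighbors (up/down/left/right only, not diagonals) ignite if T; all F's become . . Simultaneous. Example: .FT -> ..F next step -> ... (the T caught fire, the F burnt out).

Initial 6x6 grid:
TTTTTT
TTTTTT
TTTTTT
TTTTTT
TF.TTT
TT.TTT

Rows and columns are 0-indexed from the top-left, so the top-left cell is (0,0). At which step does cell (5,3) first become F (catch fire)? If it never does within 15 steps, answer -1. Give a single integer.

Step 1: cell (5,3)='T' (+3 fires, +1 burnt)
Step 2: cell (5,3)='T' (+4 fires, +3 burnt)
Step 3: cell (5,3)='T' (+4 fires, +4 burnt)
Step 4: cell (5,3)='T' (+6 fires, +4 burnt)
Step 5: cell (5,3)='F' (+7 fires, +6 burnt)
  -> target ignites at step 5
Step 6: cell (5,3)='.' (+5 fires, +7 burnt)
Step 7: cell (5,3)='.' (+3 fires, +5 burnt)
Step 8: cell (5,3)='.' (+1 fires, +3 burnt)
Step 9: cell (5,3)='.' (+0 fires, +1 burnt)
  fire out at step 9

5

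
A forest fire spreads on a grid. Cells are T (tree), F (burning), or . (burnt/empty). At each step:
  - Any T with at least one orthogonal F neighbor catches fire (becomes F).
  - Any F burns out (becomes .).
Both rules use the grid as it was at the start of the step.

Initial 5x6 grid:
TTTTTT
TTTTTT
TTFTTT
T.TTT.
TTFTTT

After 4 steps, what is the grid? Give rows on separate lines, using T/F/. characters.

Step 1: 6 trees catch fire, 2 burn out
  TTTTTT
  TTFTTT
  TF.FTT
  T.FTT.
  TF.FTT
Step 2: 8 trees catch fire, 6 burn out
  TTFTTT
  TF.FTT
  F...FT
  T..FT.
  F...FT
Step 3: 8 trees catch fire, 8 burn out
  TF.FTT
  F...FT
  .....F
  F...F.
  .....F
Step 4: 3 trees catch fire, 8 burn out
  F...FT
  .....F
  ......
  ......
  ......

F...FT
.....F
......
......
......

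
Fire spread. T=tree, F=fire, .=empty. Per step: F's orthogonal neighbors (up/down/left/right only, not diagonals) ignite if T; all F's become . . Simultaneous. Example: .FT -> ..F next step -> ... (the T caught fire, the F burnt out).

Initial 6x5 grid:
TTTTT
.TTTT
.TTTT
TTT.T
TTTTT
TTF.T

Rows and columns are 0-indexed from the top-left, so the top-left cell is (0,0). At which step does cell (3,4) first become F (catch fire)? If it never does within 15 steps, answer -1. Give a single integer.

Step 1: cell (3,4)='T' (+2 fires, +1 burnt)
Step 2: cell (3,4)='T' (+4 fires, +2 burnt)
Step 3: cell (3,4)='T' (+4 fires, +4 burnt)
Step 4: cell (3,4)='F' (+6 fires, +4 burnt)
  -> target ignites at step 4
Step 5: cell (3,4)='.' (+4 fires, +6 burnt)
Step 6: cell (3,4)='.' (+3 fires, +4 burnt)
Step 7: cell (3,4)='.' (+2 fires, +3 burnt)
Step 8: cell (3,4)='.' (+0 fires, +2 burnt)
  fire out at step 8

4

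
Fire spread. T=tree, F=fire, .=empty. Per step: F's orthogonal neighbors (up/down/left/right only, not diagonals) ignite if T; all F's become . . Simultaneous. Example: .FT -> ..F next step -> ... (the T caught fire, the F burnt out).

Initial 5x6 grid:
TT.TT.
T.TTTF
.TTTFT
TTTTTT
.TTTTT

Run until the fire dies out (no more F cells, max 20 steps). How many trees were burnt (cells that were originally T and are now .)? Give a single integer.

Step 1: +4 fires, +2 burnt (F count now 4)
Step 2: +6 fires, +4 burnt (F count now 6)
Step 3: +6 fires, +6 burnt (F count now 6)
Step 4: +2 fires, +6 burnt (F count now 2)
Step 5: +2 fires, +2 burnt (F count now 2)
Step 6: +0 fires, +2 burnt (F count now 0)
Fire out after step 6
Initially T: 23, now '.': 27
Total burnt (originally-T cells now '.'): 20

Answer: 20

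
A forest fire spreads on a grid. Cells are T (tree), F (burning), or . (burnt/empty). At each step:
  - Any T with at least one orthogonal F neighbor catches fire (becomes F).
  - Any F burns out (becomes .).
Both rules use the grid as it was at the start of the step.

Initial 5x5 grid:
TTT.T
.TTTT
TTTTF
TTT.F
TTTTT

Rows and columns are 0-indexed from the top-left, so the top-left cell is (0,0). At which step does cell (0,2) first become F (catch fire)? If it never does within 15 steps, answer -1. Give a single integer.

Step 1: cell (0,2)='T' (+3 fires, +2 burnt)
Step 2: cell (0,2)='T' (+4 fires, +3 burnt)
Step 3: cell (0,2)='T' (+4 fires, +4 burnt)
Step 4: cell (0,2)='F' (+5 fires, +4 burnt)
  -> target ignites at step 4
Step 5: cell (0,2)='.' (+3 fires, +5 burnt)
Step 6: cell (0,2)='.' (+1 fires, +3 burnt)
Step 7: cell (0,2)='.' (+0 fires, +1 burnt)
  fire out at step 7

4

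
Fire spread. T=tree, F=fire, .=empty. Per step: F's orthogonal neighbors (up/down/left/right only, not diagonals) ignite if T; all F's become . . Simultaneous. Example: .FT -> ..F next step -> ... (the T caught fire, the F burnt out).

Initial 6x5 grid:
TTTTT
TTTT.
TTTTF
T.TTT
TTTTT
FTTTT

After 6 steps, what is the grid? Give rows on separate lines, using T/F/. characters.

Step 1: 4 trees catch fire, 2 burn out
  TTTTT
  TTTT.
  TTTF.
  T.TTF
  FTTTT
  .FTTT
Step 2: 7 trees catch fire, 4 burn out
  TTTTT
  TTTF.
  TTF..
  F.TF.
  .FTTF
  ..FTT
Step 3: 9 trees catch fire, 7 burn out
  TTTFT
  TTF..
  FF...
  ..F..
  ..FF.
  ...FF
Step 4: 4 trees catch fire, 9 burn out
  TTF.F
  FF...
  .....
  .....
  .....
  .....
Step 5: 2 trees catch fire, 4 burn out
  FF...
  .....
  .....
  .....
  .....
  .....
Step 6: 0 trees catch fire, 2 burn out
  .....
  .....
  .....
  .....
  .....
  .....

.....
.....
.....
.....
.....
.....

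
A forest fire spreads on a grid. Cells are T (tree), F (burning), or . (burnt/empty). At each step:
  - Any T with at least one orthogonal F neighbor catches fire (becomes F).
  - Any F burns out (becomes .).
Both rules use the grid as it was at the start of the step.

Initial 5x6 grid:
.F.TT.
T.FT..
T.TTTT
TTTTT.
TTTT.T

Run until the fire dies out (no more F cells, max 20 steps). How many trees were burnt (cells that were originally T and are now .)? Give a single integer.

Answer: 18

Derivation:
Step 1: +2 fires, +2 burnt (F count now 2)
Step 2: +3 fires, +2 burnt (F count now 3)
Step 3: +5 fires, +3 burnt (F count now 5)
Step 4: +5 fires, +5 burnt (F count now 5)
Step 5: +2 fires, +5 burnt (F count now 2)
Step 6: +1 fires, +2 burnt (F count now 1)
Step 7: +0 fires, +1 burnt (F count now 0)
Fire out after step 7
Initially T: 19, now '.': 29
Total burnt (originally-T cells now '.'): 18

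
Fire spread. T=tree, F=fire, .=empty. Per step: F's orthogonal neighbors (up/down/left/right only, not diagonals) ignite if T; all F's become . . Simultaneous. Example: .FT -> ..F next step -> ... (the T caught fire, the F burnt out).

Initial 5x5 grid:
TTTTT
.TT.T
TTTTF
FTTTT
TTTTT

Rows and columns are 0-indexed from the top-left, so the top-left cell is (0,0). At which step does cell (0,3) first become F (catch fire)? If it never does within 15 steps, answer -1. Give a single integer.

Step 1: cell (0,3)='T' (+6 fires, +2 burnt)
Step 2: cell (0,3)='T' (+7 fires, +6 burnt)
Step 3: cell (0,3)='F' (+5 fires, +7 burnt)
  -> target ignites at step 3
Step 4: cell (0,3)='.' (+2 fires, +5 burnt)
Step 5: cell (0,3)='.' (+1 fires, +2 burnt)
Step 6: cell (0,3)='.' (+0 fires, +1 burnt)
  fire out at step 6

3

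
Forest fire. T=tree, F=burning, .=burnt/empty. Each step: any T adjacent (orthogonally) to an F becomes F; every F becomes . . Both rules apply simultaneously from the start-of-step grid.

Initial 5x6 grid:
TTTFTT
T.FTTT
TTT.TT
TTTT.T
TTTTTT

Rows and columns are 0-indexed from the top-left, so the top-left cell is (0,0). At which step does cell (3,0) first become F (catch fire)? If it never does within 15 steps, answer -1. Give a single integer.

Step 1: cell (3,0)='T' (+4 fires, +2 burnt)
Step 2: cell (3,0)='T' (+5 fires, +4 burnt)
Step 3: cell (3,0)='T' (+7 fires, +5 burnt)
Step 4: cell (3,0)='F' (+5 fires, +7 burnt)
  -> target ignites at step 4
Step 5: cell (3,0)='.' (+3 fires, +5 burnt)
Step 6: cell (3,0)='.' (+1 fires, +3 burnt)
Step 7: cell (3,0)='.' (+0 fires, +1 burnt)
  fire out at step 7

4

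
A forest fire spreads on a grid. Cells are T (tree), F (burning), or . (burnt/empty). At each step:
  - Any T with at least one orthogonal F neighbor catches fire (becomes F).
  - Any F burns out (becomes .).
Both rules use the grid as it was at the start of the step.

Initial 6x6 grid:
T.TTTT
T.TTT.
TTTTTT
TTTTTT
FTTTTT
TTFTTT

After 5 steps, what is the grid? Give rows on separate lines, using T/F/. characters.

Step 1: 6 trees catch fire, 2 burn out
  T.TTTT
  T.TTT.
  TTTTTT
  FTTTTT
  .FFTTT
  FF.FTT
Step 2: 5 trees catch fire, 6 burn out
  T.TTTT
  T.TTT.
  FTTTTT
  .FFTTT
  ...FTT
  ....FT
Step 3: 6 trees catch fire, 5 burn out
  T.TTTT
  F.TTT.
  .FFTTT
  ...FTT
  ....FT
  .....F
Step 4: 5 trees catch fire, 6 burn out
  F.TTTT
  ..FTT.
  ...FTT
  ....FT
  .....F
  ......
Step 5: 4 trees catch fire, 5 burn out
  ..FTTT
  ...FT.
  ....FT
  .....F
  ......
  ......

..FTTT
...FT.
....FT
.....F
......
......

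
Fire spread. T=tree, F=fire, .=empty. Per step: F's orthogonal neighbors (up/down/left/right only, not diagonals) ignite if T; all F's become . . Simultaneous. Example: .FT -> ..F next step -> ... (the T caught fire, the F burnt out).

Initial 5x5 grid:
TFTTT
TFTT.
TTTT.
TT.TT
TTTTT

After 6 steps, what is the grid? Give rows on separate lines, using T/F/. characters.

Step 1: 5 trees catch fire, 2 burn out
  F.FTT
  F.FT.
  TFTT.
  TT.TT
  TTTTT
Step 2: 5 trees catch fire, 5 burn out
  ...FT
  ...F.
  F.FT.
  TF.TT
  TTTTT
Step 3: 4 trees catch fire, 5 burn out
  ....F
  .....
  ...F.
  F..TT
  TFTTT
Step 4: 3 trees catch fire, 4 burn out
  .....
  .....
  .....
  ...FT
  F.FTT
Step 5: 2 trees catch fire, 3 burn out
  .....
  .....
  .....
  ....F
  ...FT
Step 6: 1 trees catch fire, 2 burn out
  .....
  .....
  .....
  .....
  ....F

.....
.....
.....
.....
....F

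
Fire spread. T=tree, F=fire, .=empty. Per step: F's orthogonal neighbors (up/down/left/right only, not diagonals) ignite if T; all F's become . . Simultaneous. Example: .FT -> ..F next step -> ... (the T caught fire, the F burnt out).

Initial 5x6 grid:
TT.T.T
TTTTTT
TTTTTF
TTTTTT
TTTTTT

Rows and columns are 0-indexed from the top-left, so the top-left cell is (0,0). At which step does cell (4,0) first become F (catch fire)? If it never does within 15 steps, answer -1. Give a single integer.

Step 1: cell (4,0)='T' (+3 fires, +1 burnt)
Step 2: cell (4,0)='T' (+5 fires, +3 burnt)
Step 3: cell (4,0)='T' (+4 fires, +5 burnt)
Step 4: cell (4,0)='T' (+5 fires, +4 burnt)
Step 5: cell (4,0)='T' (+4 fires, +5 burnt)
Step 6: cell (4,0)='T' (+4 fires, +4 burnt)
Step 7: cell (4,0)='F' (+2 fires, +4 burnt)
  -> target ignites at step 7
Step 8: cell (4,0)='.' (+0 fires, +2 burnt)
  fire out at step 8

7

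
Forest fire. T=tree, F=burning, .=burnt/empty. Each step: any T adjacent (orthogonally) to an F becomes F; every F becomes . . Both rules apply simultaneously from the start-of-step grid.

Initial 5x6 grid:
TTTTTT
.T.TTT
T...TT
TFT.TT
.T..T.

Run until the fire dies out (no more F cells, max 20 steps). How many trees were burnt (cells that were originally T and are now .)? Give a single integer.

Step 1: +3 fires, +1 burnt (F count now 3)
Step 2: +1 fires, +3 burnt (F count now 1)
Step 3: +0 fires, +1 burnt (F count now 0)
Fire out after step 3
Initially T: 19, now '.': 15
Total burnt (originally-T cells now '.'): 4

Answer: 4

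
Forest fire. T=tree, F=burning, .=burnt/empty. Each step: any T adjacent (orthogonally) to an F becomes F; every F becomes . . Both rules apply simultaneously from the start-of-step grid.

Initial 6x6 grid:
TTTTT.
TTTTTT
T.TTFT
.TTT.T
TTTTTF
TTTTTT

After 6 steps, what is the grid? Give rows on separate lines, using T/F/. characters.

Step 1: 6 trees catch fire, 2 burn out
  TTTTT.
  TTTTFT
  T.TF.F
  .TTT.F
  TTTTF.
  TTTTTF
Step 2: 7 trees catch fire, 6 burn out
  TTTTF.
  TTTF.F
  T.F...
  .TTF..
  TTTF..
  TTTTF.
Step 3: 5 trees catch fire, 7 burn out
  TTTF..
  TTF...
  T.....
  .TF...
  TTF...
  TTTF..
Step 4: 5 trees catch fire, 5 burn out
  TTF...
  TF....
  T.....
  .F....
  TF....
  TTF...
Step 5: 4 trees catch fire, 5 burn out
  TF....
  F.....
  T.....
  ......
  F.....
  TF....
Step 6: 3 trees catch fire, 4 burn out
  F.....
  ......
  F.....
  ......
  ......
  F.....

F.....
......
F.....
......
......
F.....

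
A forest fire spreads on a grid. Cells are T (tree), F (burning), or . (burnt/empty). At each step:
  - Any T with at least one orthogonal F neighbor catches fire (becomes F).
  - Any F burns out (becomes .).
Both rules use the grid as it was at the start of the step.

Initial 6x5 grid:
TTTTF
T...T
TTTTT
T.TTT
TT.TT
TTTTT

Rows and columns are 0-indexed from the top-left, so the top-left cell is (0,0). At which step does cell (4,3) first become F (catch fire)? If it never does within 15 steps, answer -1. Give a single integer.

Step 1: cell (4,3)='T' (+2 fires, +1 burnt)
Step 2: cell (4,3)='T' (+2 fires, +2 burnt)
Step 3: cell (4,3)='T' (+3 fires, +2 burnt)
Step 4: cell (4,3)='T' (+4 fires, +3 burnt)
Step 5: cell (4,3)='F' (+5 fires, +4 burnt)
  -> target ignites at step 5
Step 6: cell (4,3)='.' (+2 fires, +5 burnt)
Step 7: cell (4,3)='.' (+2 fires, +2 burnt)
Step 8: cell (4,3)='.' (+2 fires, +2 burnt)
Step 9: cell (4,3)='.' (+2 fires, +2 burnt)
Step 10: cell (4,3)='.' (+0 fires, +2 burnt)
  fire out at step 10

5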